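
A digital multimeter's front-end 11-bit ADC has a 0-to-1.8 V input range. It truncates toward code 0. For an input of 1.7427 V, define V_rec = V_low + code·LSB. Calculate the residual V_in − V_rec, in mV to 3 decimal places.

0.708 mV

One LSB is 1.8 V / 2048 = 0.879 mV.
(V_in − V_low)/LSB = (1.7427 − 0)/0.000878906 = 1982.8053 → code 1982 (floor).
V_rec = 0 + 1982·0.000878906 = 1.7419922 V.
Error = 1.7427 − 1.7419922 = 0.000707812 V = 0.708 mV.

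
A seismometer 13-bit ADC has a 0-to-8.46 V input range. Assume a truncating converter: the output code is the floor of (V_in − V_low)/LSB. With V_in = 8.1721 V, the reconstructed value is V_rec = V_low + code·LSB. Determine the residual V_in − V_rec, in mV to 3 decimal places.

0.227 mV

LSB = 8.46/2^13 = 1.033 mV.
(8.1721 − 0)/0.00103271 = 7913.2202; ⌊·⌋ gives code 7913.
Reconstructed: 8.1718726 V.
Error = 8.1721 − 8.1718726 = 0.000227441 V = 0.227 mV.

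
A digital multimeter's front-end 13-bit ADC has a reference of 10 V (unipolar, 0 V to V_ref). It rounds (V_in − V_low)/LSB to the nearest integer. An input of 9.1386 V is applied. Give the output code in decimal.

code 7486

With 8192 levels over 10 V, one step is 1.221 mV.
(V_in − V_low)/LSB = (9.1386 − 0) / 0.0012207 = 7486.341.
So the output code is 7486.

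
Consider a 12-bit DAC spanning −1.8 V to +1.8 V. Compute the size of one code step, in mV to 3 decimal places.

Full-scale span = 3.6 V.
LSB = 3.6 / 2^12 = 3.6 / 4096 = 0.000878906 V = 0.879 mV.

0.879 mV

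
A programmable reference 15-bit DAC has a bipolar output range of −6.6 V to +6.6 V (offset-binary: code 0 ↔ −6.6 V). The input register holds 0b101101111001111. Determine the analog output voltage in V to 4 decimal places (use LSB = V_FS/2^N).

LSB = 13.2 V / 2^15 = 402.83 µV.
Code 0b101101111001111 = 23503 decimal.
V_out = (−6.6) + 23503 × 0.000402832 V = 2.86776 V.

2.8678 V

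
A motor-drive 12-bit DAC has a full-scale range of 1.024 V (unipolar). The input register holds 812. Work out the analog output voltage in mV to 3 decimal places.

LSB = 1.024 V / 2^12 = 250.00 µV.
V_out = 0 + 812 × 0.00025 V = 0.203 V.
= 203.000 mV.

203.000 mV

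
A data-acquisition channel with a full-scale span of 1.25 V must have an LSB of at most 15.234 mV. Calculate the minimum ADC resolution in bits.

7 bits

Number of steps required ≥ 1.25 V / 15.234 mV = 82.05.
Need 2^N ≥ 82.05; 2^6 = 64, 2^7 = 128.
Minimum N = 7.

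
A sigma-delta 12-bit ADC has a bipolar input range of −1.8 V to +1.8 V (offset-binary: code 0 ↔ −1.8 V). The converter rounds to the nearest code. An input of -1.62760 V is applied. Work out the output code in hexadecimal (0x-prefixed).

code 0xC4 (decimal 196)

LSB = 3.6 V / 4096 = 0.879 mV.
(V_in − V_low)/LSB = (-1.62760 − (−1.8)) / 0.000878906 = 196.153.
So the output code is 196.
In hexadecimal (0x-prefixed): 0xC4.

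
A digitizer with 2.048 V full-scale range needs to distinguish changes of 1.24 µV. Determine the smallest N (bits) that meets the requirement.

21 bits

Number of steps required ≥ 2.048 V / 1.24 µV = 1651612.90.
Need 2^N ≥ 1651612.90; 2^20 = 1048576, 2^21 = 2097152.
Minimum N = 21.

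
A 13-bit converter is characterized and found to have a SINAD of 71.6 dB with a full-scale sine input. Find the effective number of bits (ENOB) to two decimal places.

ENOB = (SINAD − 1.76) / 6.02 = (71.6 − 1.76)/6.02 = 11.601.

11.60 bits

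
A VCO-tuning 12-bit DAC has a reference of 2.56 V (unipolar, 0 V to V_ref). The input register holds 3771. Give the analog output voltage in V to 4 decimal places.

2.3569 V

LSB = 2.56 V / 2^12 = 0.625 mV.
V_out = 0 + 3771 × 0.000625 V = 2.35688 V.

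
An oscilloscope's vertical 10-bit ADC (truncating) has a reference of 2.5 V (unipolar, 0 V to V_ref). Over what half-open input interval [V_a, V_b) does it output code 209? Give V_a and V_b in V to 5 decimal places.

[0.51025 V, 0.51270 V)

LSB = 2.5/2^10 = 2.441 mV.
V_a = V_low + 209·LSB = 0.510254 V; V_b = V_low + 210·LSB = 0.512695 V.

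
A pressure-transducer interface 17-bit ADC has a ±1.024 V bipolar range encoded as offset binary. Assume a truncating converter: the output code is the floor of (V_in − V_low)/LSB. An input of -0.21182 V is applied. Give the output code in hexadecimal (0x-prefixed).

code 0xCB0B (decimal 51979)

Full-scale span = 2.048 V; LSB = 2.048/2^17 = 15.62 µV.
Input sits at 51979.520 steps above V_low.
⌊·⌋(51979.520) = 51979.
In hexadecimal (0x-prefixed): 0xCB0B.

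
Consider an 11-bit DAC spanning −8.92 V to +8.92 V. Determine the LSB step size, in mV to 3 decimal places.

Full-scale span = 17.84 V.
LSB = 17.84 / 2^11 = 17.84 / 2048 = 0.00871094 V = 8.711 mV.

8.711 mV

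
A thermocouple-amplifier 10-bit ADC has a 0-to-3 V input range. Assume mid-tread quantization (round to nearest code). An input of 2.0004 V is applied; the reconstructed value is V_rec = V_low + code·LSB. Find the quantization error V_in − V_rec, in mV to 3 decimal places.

Step size: 3 V ÷ 2^10 = 2.930 mV.
Scaled input = 682.8032 LSBs, so code = 683.
Code 683 maps back to 0 + 683×0.00292969 V = 2.0009766 V.
Error = 2.0004 − 2.0009766 = -0.000576563 V = -0.577 mV.

-0.577 mV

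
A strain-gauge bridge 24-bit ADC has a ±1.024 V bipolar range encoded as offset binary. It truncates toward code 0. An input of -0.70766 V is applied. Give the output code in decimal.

code 2591457

Full-scale span = 2.048 V; LSB = 2.048/2^24 = 0.12 µV.
(-0.70766 − (−1.024)) / 1.2207e-07 = 2591457.280 LSBs.
Floor → code 2591457.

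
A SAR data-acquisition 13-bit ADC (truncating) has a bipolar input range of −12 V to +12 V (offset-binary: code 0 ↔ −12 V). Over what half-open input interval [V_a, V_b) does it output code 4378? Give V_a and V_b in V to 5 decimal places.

LSB = 24/2^13 = 2.930 mV.
V_a = V_low + 4378·LSB = 0.826172 V; V_b = V_low + 4379·LSB = 0.829102 V.

[0.82617 V, 0.82910 V)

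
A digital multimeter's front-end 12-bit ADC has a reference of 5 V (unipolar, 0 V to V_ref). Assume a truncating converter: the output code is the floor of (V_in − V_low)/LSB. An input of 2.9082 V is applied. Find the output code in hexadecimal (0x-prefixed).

code 0x94E (decimal 2382)

With 4096 levels over 5 V, one step is 1.221 mV.
(V_in − V_low)/LSB = (2.9082 − 0) / 0.0012207 = 2382.397.
So the output code is 2382.
In hexadecimal (0x-prefixed): 0x94E.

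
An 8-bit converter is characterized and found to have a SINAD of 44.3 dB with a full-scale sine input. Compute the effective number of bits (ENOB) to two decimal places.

ENOB = (SINAD − 1.76) / 6.02 = (44.3 − 1.76)/6.02 = 7.066.

7.07 bits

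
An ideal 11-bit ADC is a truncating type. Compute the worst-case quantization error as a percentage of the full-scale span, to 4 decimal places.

Truncating → worst-case error = 1 LSB = V_FS/2^11, so 100/2048 = 0.0488281 % of full scale.

0.0488 %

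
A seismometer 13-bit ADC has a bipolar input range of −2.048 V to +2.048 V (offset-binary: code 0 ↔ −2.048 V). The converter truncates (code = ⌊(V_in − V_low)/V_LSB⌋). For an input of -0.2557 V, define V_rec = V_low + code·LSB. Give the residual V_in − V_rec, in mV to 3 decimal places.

0.300 mV

One LSB is 4.096 V / 8192 = 0.500 mV.
(-0.2557 − (−2.048))/0.0005 = 3584.6000; ⌊·⌋ gives code 3584.
Code 3584 maps back to (−2.048) + 3584×0.0005 V = -0.256 V.
V_in − V_rec = 0.0003 V = 0.300 mV.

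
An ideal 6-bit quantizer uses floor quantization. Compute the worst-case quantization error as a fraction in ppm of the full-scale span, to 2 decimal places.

15625.00 ppm

Truncating → worst-case error = 1 LSB = V_FS/2^6, so 1e+06/64 = 15625 ppm of full scale.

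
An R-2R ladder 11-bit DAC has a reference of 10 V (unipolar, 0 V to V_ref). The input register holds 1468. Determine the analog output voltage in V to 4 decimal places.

7.1680 V

LSB = 10 V / 2^11 = 4.883 mV.
V_out = 0 + 1468 × 0.00488281 V = 7.16797 V.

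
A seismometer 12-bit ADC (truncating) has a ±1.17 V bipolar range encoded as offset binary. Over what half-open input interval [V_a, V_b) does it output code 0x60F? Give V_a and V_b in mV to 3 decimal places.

[-283.931 mV, -283.359 mV)

LSB = 2.34/2^12 = 0.571 mV.
Code 0x60F = 1551 decimal.
V_a = V_low + 1551·LSB = -0.283931 V; V_b = V_low + 1552·LSB = -0.283359 V.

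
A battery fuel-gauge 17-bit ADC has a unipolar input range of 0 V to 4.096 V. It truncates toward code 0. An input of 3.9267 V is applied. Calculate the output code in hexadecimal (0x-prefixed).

code 0x1EAD6 (decimal 125654)

With 131072 levels over 4.096 V, one step is 31.25 µV.
Input sits at 125654.400 steps above V_low.
So the output code is 125654.
In hexadecimal (0x-prefixed): 0x1EAD6.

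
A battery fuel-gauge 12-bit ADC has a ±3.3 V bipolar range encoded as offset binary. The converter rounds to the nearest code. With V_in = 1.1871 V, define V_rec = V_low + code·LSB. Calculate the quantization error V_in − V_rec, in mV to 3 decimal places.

-0.449 mV

One LSB is 6.6 V / 4096 = 1.611 mV.
(1.1871 − (−3.3))/0.00161133 = 2784.7215; round gives code 2785.
Reconstructed: 1.1875488 V.
Error = 1.1871 − 1.1875488 = -0.000448828 V = -0.449 mV.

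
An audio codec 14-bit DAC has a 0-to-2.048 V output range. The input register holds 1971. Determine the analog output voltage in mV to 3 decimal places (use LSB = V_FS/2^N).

246.375 mV

LSB = 2.048 V / 2^14 = 125.00 µV.
V_out = 0 + 1971 × 0.000125 V = 0.246375 V.
= 246.375 mV.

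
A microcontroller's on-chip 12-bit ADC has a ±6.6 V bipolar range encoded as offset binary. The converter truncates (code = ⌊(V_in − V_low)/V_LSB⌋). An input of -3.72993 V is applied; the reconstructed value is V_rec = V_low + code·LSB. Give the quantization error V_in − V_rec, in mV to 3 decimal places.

1.906 mV

LSB = 13.2/2^12 = 3.223 mV.
(V_in − V_low)/LSB = (-3.72993 − (−6.6))/0.00322266 = 890.5914 → code 890 (floor).
V_rec = (−6.6) + 890·0.00322266 = -3.7318359 V.
Error = -3.72993 − (−3.7318359) = 0.00190594 V = 1.906 mV.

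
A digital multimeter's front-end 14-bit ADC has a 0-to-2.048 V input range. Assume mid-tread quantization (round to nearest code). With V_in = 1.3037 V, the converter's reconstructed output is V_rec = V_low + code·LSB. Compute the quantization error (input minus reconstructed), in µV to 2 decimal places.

LSB = 2.048/2^14 = 125.00 µV.
(V_in − V_low)/LSB = (1.3037 − 0)/0.000125 = 10429.6000 → code 10430 (round).
V_rec = 0 + 10430·0.000125 = 1.30375 V.
V_in − V_rec = -5e-05 V = -50.00 µV.

-50.00 µV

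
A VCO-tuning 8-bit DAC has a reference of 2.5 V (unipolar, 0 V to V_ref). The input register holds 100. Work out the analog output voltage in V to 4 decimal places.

LSB = 2.5 V / 2^8 = 9.766 mV.
V_out = 0 + 100 × 0.00976562 V = 0.976562 V.

0.9766 V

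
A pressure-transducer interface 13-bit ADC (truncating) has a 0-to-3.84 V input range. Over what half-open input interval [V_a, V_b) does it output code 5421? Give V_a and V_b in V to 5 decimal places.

[2.54109 V, 2.54156 V)

LSB = 3.84/2^13 = 468.75 µV.
V_a = V_low + 5421·LSB = 2.54109 V; V_b = V_low + 5422·LSB = 2.54156 V.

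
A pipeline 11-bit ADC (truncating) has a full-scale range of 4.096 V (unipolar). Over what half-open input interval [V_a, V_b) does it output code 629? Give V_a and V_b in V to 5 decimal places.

LSB = 4.096/2^11 = 2.000 mV.
V_a = V_low + 629·LSB = 1.258 V; V_b = V_low + 630·LSB = 1.26 V.

[1.25800 V, 1.26000 V)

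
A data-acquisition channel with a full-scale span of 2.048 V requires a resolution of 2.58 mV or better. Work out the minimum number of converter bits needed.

Number of steps required ≥ 2.048 V / 2.58 mV = 793.80.
Need 2^N ≥ 793.80; 2^9 = 512, 2^10 = 1024.
Minimum N = 10.

10 bits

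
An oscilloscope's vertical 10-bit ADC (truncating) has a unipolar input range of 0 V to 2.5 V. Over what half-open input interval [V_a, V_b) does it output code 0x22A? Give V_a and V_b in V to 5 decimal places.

LSB = 2.5/2^10 = 2.441 mV.
Code 0x22A = 554 decimal.
V_a = V_low + 554·LSB = 1.35254 V; V_b = V_low + 555·LSB = 1.35498 V.

[1.35254 V, 1.35498 V)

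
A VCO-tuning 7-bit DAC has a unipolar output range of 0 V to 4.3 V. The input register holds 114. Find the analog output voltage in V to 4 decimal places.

LSB = 4.3 V / 2^7 = 33.594 mV.
V_out = 0 + 114 × 0.0335937 V = 3.82969 V.

3.8297 V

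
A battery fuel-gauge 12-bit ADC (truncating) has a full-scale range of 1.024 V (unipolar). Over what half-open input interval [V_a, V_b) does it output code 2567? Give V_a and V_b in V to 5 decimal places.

LSB = 1.024/2^12 = 250.00 µV.
V_a = V_low + 2567·LSB = 0.64175 V; V_b = V_low + 2568·LSB = 0.642 V.

[0.64175 V, 0.64200 V)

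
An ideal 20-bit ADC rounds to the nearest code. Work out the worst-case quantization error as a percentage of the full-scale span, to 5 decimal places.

Rounding → worst-case error = ½ LSB = V_FS/2^21, so 100/2097152 = 4.76837e-05 % of full scale.

0.00005 %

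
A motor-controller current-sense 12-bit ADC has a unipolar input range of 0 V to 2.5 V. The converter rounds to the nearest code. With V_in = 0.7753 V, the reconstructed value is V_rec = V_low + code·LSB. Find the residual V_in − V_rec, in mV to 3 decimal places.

One LSB is 2.5 V / 4096 = 0.610 mV.
Scaled input = 1270.2515 LSBs, so code = 1270.
V_rec = 0 + 1270·0.000610352 = 0.77514648 V.
V_in − V_rec = 0.000153516 V = 0.154 mV.

0.154 mV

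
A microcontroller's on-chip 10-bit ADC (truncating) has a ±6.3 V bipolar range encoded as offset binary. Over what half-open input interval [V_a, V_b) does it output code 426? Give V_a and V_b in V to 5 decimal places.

LSB = 12.6/2^10 = 12.305 mV.
V_a = V_low + 426·LSB = -1.0582 V; V_b = V_low + 427·LSB = -1.0459 V.

[-1.05820 V, -1.04590 V)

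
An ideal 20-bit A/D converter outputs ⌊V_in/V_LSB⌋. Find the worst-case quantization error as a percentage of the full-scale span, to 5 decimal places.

0.00010 %

Truncating → worst-case error = 1 LSB = V_FS/2^20, so 100/1048576 = 9.53674e-05 % of full scale.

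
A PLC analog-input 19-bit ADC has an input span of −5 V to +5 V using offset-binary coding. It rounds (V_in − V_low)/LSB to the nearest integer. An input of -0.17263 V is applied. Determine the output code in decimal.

code 253093

With 524288 levels over 10 V, one step is 19.07 µV.
Input sits at 253093.216 steps above V_low.
Round → code 253093.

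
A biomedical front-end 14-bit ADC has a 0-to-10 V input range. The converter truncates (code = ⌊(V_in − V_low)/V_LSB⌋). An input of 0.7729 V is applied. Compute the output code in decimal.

LSB = 10 V / 16384 = 0.610 mV.
(V_in − V_low)/LSB = (0.7729 − 0) / 0.000610352 = 1266.319.
So the output code is 1266.

code 1266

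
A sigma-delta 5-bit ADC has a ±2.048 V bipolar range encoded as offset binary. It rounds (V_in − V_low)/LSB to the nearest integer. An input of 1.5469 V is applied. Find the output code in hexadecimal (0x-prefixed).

With 32 levels over 4.096 V, one step is 128.000 mV.
(V_in − V_low)/LSB = (1.5469 − (−2.048)) / 0.128 = 28.085.
Round → code 28.
In hexadecimal (0x-prefixed): 0x1C.

code 0x1C (decimal 28)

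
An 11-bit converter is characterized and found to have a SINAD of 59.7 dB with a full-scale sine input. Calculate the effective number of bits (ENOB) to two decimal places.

ENOB = (SINAD − 1.76) / 6.02 = (59.7 − 1.76)/6.02 = 9.625.

9.62 bits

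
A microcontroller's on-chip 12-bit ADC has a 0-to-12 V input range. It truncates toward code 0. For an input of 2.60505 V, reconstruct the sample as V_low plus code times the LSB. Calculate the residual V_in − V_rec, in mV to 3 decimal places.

Step size: 12 V ÷ 2^12 = 2.930 mV.
Scaled input = 889.1904 LSBs, so code = 889.
V_rec = 0 + 889·0.00292969 = 2.6044922 V.
Difference: 0.000557813 V → 0.558 mV.

0.558 mV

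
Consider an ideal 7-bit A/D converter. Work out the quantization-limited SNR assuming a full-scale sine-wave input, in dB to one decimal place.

43.9 dB

SNR ≈ 6.02·N + 1.76 dB = 6.02·7 + 1.76 = 43.90 dB.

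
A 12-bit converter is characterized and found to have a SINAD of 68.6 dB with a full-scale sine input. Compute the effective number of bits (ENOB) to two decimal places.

ENOB = (SINAD − 1.76) / 6.02 = (68.6 − 1.76)/6.02 = 11.103.

11.10 bits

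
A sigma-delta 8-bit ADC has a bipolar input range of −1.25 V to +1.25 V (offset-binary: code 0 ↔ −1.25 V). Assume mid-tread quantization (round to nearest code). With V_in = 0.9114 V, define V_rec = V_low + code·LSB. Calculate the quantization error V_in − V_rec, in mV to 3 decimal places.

3.197 mV

One LSB is 2.5 V / 256 = 9.766 mV.
Scaled input = 221.3274 LSBs, so code = 221.
Reconstructed: 0.90820312 V.
Difference: 0.00319688 V → 3.197 mV.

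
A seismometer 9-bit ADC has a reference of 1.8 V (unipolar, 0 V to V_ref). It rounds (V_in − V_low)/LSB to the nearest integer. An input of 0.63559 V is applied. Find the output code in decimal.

With 512 levels over 1.8 V, one step is 3.516 mV.
(0.63559 − 0) / 0.00351563 = 180.790 LSBs.
round(180.790) = 181.

code 181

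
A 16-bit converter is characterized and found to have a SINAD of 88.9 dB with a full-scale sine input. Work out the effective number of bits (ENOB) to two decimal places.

14.48 bits

ENOB = (SINAD − 1.76) / 6.02 = (88.9 − 1.76)/6.02 = 14.475.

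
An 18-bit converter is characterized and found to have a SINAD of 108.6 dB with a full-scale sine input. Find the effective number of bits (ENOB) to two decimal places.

17.75 bits

ENOB = (SINAD − 1.76) / 6.02 = (108.6 − 1.76)/6.02 = 17.748.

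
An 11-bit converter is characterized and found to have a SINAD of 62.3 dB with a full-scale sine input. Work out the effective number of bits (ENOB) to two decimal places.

ENOB = (SINAD − 1.76) / 6.02 = (62.3 − 1.76)/6.02 = 10.056.

10.06 bits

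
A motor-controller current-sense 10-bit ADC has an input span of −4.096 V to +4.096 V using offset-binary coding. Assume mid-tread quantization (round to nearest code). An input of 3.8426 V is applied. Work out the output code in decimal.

LSB = 8.192 V / 1024 = 8.000 mV.
Input sits at 992.325 steps above V_low.
Round → code 992.

code 992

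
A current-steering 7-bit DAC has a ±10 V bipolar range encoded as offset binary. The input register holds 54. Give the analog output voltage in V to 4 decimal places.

LSB = 20 V / 2^7 = 156.250 mV.
V_out = (−10) + 54 × 0.15625 V = -1.5625 V.

-1.5625 V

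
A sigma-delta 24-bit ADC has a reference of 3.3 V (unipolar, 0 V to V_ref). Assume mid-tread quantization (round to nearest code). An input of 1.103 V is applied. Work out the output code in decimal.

Full-scale span = 3.3 V; LSB = 3.3/2^24 = 0.20 µV.
(V_in − V_low)/LSB = (1.103 − 0) / 1.96695e-07 = 5607657.348.
So the output code is 5607657.

code 5607657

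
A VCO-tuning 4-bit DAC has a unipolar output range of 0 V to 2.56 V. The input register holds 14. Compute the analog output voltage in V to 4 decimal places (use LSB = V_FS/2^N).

LSB = 2.56 V / 2^4 = 160.000 mV.
V_out = 0 + 14 × 0.16 V = 2.24 V.

2.2400 V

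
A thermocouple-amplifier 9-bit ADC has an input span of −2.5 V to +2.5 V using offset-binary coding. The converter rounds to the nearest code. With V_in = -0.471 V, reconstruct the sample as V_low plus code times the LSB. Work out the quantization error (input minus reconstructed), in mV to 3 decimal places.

-2.250 mV

Step size: 5 V ÷ 2^9 = 9.766 mV.
Scaled input = 207.7696 LSBs, so code = 208.
V_rec = (−2.5) + 208·0.00976562 = -0.46875 V.
Error = -0.471 − (−0.46875) = -0.00225 V = -2.250 mV.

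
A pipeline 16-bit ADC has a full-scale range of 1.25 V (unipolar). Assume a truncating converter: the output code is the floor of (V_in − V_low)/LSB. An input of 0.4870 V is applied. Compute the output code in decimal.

code 25532

With 65536 levels over 1.25 V, one step is 19.07 µV.
(V_in − V_low)/LSB = (0.4870 − 0) / 1.90735e-05 = 25532.826.
Floor → code 25532.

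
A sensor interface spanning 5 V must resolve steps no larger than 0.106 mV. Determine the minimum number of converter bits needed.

Number of steps required ≥ 5 V / 0.106 mV = 47169.81.
Need 2^N ≥ 47169.81; 2^15 = 32768, 2^16 = 65536.
Minimum N = 16.

16 bits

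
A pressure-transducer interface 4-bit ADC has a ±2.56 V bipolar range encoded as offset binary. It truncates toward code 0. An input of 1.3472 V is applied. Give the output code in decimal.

code 12

LSB = 5.12 V / 16 = 320.000 mV.
Input sits at 12.210 steps above V_low.
⌊·⌋(12.210) = 12.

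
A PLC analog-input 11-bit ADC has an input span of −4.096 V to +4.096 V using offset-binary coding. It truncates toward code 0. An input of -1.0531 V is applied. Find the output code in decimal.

code 760

Full-scale span = 8.192 V; LSB = 8.192/2^11 = 4.000 mV.
Input sits at 760.725 steps above V_low.
So the output code is 760.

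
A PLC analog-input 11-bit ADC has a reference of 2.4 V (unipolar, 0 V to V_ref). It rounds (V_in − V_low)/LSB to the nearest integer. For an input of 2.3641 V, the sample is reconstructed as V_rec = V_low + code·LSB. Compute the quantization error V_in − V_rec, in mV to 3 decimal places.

0.428 mV

Step size: 2.4 V ÷ 2^11 = 1.172 mV.
(2.3641 − 0)/0.00117187 = 2017.3653; round gives code 2017.
Code 2017 maps back to 0 + 2017×0.00117187 V = 2.3636719 V.
Difference: 0.000428125 V → 0.428 mV.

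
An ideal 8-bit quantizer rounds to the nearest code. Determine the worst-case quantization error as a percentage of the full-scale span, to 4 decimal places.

0.1953 %

Rounding → worst-case error = ½ LSB = V_FS/2^9, so 100/512 = 0.195312 % of full scale.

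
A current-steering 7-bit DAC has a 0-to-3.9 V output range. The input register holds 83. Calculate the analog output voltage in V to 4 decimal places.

2.5289 V

LSB = 3.9 V / 2^7 = 30.469 mV.
V_out = 0 + 83 × 0.0304687 V = 2.52891 V.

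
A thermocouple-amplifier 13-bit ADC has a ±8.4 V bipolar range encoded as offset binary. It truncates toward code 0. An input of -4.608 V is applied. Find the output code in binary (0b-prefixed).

LSB = 16.8 V / 8192 = 2.051 mV.
(-4.608 − (−8.4)) / 0.00205078 = 1849.051 LSBs.
Floor → code 1849.
In binary (0b-prefixed): 0b11100111001.

code 0b11100111001 (decimal 1849)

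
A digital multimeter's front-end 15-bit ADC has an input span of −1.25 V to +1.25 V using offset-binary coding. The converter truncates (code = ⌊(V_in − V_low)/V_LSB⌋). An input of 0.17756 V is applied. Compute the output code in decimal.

Full-scale span = 2.5 V; LSB = 2.5/2^15 = 76.29 µV.
(0.17756 − (−1.25)) / 7.62939e-05 = 18711.314 LSBs.
So the output code is 18711.

code 18711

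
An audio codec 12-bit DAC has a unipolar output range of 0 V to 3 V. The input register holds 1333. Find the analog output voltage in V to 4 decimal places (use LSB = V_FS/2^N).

0.9763 V

LSB = 3 V / 2^12 = 0.732 mV.
V_out = 0 + 1333 × 0.000732422 V = 0.976318 V.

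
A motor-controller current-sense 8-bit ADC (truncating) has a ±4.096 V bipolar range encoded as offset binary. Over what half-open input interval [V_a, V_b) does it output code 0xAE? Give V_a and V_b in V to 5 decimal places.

[1.47200 V, 1.50400 V)

LSB = 8.192/2^8 = 32.000 mV.
Code 0xAE = 174 decimal.
V_a = V_low + 174·LSB = 1.472 V; V_b = V_low + 175·LSB = 1.504 V.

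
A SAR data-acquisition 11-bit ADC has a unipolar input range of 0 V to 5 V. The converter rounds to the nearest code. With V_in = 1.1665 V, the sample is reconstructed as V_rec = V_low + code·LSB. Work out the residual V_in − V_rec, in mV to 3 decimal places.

-0.492 mV

One LSB is 5 V / 2048 = 2.441 mV.
Scaled input = 477.7984 LSBs, so code = 478.
V_rec = 0 + 478·0.00244141 = 1.1669922 V.
Difference: -0.000492188 V → -0.492 mV.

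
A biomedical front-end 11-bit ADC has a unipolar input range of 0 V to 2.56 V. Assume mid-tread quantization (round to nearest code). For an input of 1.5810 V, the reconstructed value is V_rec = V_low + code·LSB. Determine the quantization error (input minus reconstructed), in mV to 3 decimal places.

One LSB is 2.56 V / 2048 = 1.250 mV.
(V_in − V_low)/LSB = (1.5810 − 0)/0.00125 = 1264.8000 → code 1265 (round).
V_rec = 0 + 1265·0.00125 = 1.58125 V.
Difference: -0.00025 V → -0.250 mV.

-0.250 mV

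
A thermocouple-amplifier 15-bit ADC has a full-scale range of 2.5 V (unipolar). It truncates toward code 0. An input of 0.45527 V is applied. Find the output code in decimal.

code 5967

Full-scale span = 2.5 V; LSB = 2.5/2^15 = 76.29 µV.
(V_in − V_low)/LSB = (0.45527 − 0) / 7.62939e-05 = 5967.315.
Floor → code 5967.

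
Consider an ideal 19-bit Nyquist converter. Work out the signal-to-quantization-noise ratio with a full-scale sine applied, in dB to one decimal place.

SNR ≈ 6.02·N + 1.76 dB = 6.02·19 + 1.76 = 116.14 dB.

116.1 dB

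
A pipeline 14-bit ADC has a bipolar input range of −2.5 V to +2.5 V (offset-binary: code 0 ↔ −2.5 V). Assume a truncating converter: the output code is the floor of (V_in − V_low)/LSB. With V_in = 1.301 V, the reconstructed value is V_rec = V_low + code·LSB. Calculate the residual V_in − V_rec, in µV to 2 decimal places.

35.64 µV

One LSB is 5 V / 16384 = 305.18 µV.
Scaled input = 12455.1168 LSBs, so code = 12455.
Code 12455 maps back to (−2.5) + 12455×0.000305176 V = 1.3009644 V.
V_in − V_rec = 3.56445e-05 V = 35.64 µV.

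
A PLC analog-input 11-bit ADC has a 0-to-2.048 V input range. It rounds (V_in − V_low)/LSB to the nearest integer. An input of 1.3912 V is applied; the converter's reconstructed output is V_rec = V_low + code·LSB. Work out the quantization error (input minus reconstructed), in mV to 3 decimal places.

Step size: 2.048 V ÷ 2^11 = 1.000 mV.
(V_in − V_low)/LSB = (1.3912 − 0)/0.001 = 1391.2000 → code 1391 (round).
V_rec = 0 + 1391·0.001 = 1.391 V.
V_in − V_rec = 0.0002 V = 0.200 mV.

0.200 mV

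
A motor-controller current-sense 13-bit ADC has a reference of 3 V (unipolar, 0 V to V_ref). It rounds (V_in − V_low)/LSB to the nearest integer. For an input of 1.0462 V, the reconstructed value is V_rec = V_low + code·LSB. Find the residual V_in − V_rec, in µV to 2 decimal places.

Step size: 3 V ÷ 2^13 = 366.21 µV.
(V_in − V_low)/LSB = (1.0462 − 0)/0.000366211 = 2856.8235 → code 2857 (round).
Reconstructed: 1.0462646 V.
Error = 1.0462 − 1.0462646 = -6.46484e-05 V = -64.65 µV.

-64.65 µV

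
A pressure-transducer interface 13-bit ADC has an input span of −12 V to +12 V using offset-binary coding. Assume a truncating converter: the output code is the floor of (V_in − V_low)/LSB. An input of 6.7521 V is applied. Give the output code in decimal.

With 8192 levels over 24 V, one step is 2.930 mV.
(V_in − V_low)/LSB = (6.7521 − (−12)) / 0.00292969 = 6400.717.
So the output code is 6400.

code 6400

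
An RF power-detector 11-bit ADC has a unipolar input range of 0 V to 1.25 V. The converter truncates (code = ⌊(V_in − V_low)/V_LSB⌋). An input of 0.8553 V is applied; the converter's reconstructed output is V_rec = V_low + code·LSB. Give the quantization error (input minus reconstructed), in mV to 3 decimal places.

One LSB is 1.25 V / 2048 = 0.610 mV.
(0.8553 − 0)/0.000610352 = 1401.3235; ⌊·⌋ gives code 1401.
Reconstructed: 0.85510254 V.
Difference: 0.000197461 V → 0.197 mV.

0.197 mV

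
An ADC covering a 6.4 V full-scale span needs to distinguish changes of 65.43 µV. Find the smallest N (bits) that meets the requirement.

Number of steps required ≥ 6.4 V / 65.43 µV = 97814.46.
Need 2^N ≥ 97814.46; 2^16 = 65536, 2^17 = 131072.
Minimum N = 17.

17 bits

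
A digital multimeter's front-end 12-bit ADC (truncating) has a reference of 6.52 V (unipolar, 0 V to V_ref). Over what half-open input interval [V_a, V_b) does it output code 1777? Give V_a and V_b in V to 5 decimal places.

LSB = 6.52/2^12 = 1.592 mV.
V_a = V_low + 1777·LSB = 2.82862 V; V_b = V_low + 1778·LSB = 2.83021 V.

[2.82862 V, 2.83021 V)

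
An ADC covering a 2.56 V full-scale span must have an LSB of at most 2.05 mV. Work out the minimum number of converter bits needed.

Number of steps required ≥ 2.56 V / 2.05 mV = 1248.78.
Need 2^N ≥ 1248.78; 2^10 = 1024, 2^11 = 2048.
Minimum N = 11.

11 bits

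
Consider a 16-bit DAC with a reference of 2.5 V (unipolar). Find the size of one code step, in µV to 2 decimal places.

Full-scale span = 2.5 V.
LSB = 2.5 / 2^16 = 2.5 / 65536 = 3.8147e-05 V = 38.15 µV.

38.15 µV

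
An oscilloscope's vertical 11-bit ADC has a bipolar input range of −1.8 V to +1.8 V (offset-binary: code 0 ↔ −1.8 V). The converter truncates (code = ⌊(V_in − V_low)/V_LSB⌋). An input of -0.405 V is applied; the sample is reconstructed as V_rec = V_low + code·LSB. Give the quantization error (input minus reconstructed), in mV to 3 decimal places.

One LSB is 3.6 V / 2048 = 1.758 mV.
(-0.405 − (−1.8))/0.00175781 = 793.6000; ⌊·⌋ gives code 793.
Code 793 maps back to (−1.8) + 793×0.00175781 V = -0.40605469 V.
Error = -0.405 − (−0.40605469) = 0.00105469 V = 1.055 mV.

1.055 mV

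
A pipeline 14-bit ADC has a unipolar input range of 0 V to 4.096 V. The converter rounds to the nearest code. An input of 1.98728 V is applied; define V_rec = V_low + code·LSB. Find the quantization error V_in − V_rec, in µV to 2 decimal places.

30.00 µV

Step size: 4.096 V ÷ 2^14 = 250.00 µV.
(1.98728 − 0)/0.00025 = 7949.1200; round gives code 7949.
Reconstructed: 1.98725 V.
Error = 1.98728 − 1.98725 = 3e-05 V = 30.00 µV.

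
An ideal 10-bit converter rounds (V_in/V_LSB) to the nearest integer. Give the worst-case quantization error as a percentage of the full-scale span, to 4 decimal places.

0.0488 %

Rounding → worst-case error = ½ LSB = V_FS/2^11, so 100/2048 = 0.0488281 % of full scale.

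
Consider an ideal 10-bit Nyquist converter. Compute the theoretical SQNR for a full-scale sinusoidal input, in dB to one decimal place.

SNR ≈ 6.02·N + 1.76 dB = 6.02·10 + 1.76 = 61.96 dB.

62.0 dB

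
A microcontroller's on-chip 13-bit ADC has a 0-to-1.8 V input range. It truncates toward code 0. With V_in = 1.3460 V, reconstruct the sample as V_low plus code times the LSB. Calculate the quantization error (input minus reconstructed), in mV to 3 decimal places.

LSB = 1.8/2^13 = 219.73 µV.
(V_in − V_low)/LSB = (1.3460 − 0)/0.000219727 = 6125.7956 → code 6125 (floor).
V_rec = 0 + 6125·0.000219727 = 1.3458252 V.
Error = 1.3460 − 1.3458252 = 0.000174805 V = 0.175 mV.

0.175 mV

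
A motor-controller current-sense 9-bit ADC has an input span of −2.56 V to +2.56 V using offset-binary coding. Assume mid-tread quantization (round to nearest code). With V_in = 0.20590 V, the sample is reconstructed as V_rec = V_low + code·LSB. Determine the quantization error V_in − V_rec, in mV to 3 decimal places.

One LSB is 5.12 V / 512 = 10.000 mV.
(0.20590 − (−2.56))/0.01 = 276.5900; round gives code 277.
Reconstructed: 0.21 V.
V_in − V_rec = -0.0041 V = -4.100 mV.

-4.100 mV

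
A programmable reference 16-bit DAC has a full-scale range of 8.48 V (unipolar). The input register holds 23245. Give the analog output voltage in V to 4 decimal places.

LSB = 8.48 V / 2^16 = 129.39 µV.
V_out = 0 + 23245 × 0.000129395 V = 3.00778 V.

3.0078 V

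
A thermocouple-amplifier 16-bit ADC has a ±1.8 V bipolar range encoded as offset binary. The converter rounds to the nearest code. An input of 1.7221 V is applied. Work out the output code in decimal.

code 64118

With 65536 levels over 3.6 V, one step is 54.93 µV.
Input sits at 64117.874 steps above V_low.
Round → code 64118.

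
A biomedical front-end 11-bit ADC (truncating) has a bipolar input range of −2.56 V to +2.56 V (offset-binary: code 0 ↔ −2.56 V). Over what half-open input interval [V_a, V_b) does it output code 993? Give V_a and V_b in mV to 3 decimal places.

LSB = 5.12/2^11 = 2.500 mV.
V_a = V_low + 993·LSB = -0.0775 V; V_b = V_low + 994·LSB = -0.075 V.

[-77.500 mV, -75.000 mV)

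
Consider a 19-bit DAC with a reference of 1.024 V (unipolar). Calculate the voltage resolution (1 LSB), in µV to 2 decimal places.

Full-scale span = 1.024 V.
LSB = 1.024 / 2^19 = 1.024 / 524288 = 1.95313e-06 V = 1.95 µV.

1.95 µV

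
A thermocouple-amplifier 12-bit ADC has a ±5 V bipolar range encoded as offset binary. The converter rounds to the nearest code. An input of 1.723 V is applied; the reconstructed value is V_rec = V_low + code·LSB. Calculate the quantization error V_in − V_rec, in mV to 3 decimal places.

One LSB is 10 V / 4096 = 2.441 mV.
Scaled input = 2753.7408 LSBs, so code = 2754.
Code 2754 maps back to (−5) + 2754×0.00244141 V = 1.7236328 V.
Error = 1.723 − 1.7236328 = -0.000632813 V = -0.633 mV.

-0.633 mV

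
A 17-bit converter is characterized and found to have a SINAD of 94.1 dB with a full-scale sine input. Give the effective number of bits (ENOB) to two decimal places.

ENOB = (SINAD − 1.76) / 6.02 = (94.1 − 1.76)/6.02 = 15.339.

15.34 bits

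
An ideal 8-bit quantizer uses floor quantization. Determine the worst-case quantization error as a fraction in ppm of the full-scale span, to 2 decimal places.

Truncating → worst-case error = 1 LSB = V_FS/2^8, so 1e+06/256 = 3906.25 ppm of full scale.

3906.25 ppm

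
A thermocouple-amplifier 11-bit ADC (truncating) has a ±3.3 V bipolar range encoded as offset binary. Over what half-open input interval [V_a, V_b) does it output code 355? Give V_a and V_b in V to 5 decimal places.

LSB = 6.6/2^11 = 3.223 mV.
V_a = V_low + 355·LSB = -2.15596 V; V_b = V_low + 356·LSB = -2.15273 V.

[-2.15596 V, -2.15273 V)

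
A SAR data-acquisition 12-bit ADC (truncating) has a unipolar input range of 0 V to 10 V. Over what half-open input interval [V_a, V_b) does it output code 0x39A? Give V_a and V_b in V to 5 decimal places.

[2.25098 V, 2.25342 V)

LSB = 10/2^12 = 2.441 mV.
Code 0x39A = 922 decimal.
V_a = V_low + 922·LSB = 2.25098 V; V_b = V_low + 923·LSB = 2.25342 V.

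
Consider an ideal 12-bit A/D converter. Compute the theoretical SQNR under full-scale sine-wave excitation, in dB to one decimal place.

SNR ≈ 6.02·N + 1.76 dB = 6.02·12 + 1.76 = 74.00 dB.

74.0 dB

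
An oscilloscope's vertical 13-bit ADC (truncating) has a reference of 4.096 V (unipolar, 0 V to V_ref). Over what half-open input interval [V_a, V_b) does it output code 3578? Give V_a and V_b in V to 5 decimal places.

LSB = 4.096/2^13 = 0.500 mV.
V_a = V_low + 3578·LSB = 1.789 V; V_b = V_low + 3579·LSB = 1.7895 V.

[1.78900 V, 1.78950 V)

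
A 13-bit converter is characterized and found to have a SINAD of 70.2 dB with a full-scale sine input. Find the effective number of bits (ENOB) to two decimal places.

ENOB = (SINAD − 1.76) / 6.02 = (70.2 − 1.76)/6.02 = 11.369.

11.37 bits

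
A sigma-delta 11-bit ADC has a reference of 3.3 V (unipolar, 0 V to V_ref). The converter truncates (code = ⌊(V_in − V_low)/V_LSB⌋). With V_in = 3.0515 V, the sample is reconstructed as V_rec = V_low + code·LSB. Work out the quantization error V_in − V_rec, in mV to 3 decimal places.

1.256 mV

One LSB is 3.3 V / 2048 = 1.611 mV.
(V_in − V_low)/LSB = (3.0515 − 0)/0.00161133 = 1893.7794 → code 1893 (floor).
Reconstructed: 3.0502441 V.
Error = 3.0515 − 3.0502441 = 0.00125586 V = 1.256 mV.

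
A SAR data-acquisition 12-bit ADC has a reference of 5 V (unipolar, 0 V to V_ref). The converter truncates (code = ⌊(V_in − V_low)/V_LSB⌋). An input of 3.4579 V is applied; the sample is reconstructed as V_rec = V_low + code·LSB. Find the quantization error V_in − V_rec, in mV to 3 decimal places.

One LSB is 5 V / 4096 = 1.221 mV.
(3.4579 − 0)/0.0012207 = 2832.7117; ⌊·⌋ gives code 2832.
V_rec = 0 + 2832·0.0012207 = 3.4570312 V.
Error = 3.4579 − 3.4570312 = 0.00086875 V = 0.869 mV.

0.869 mV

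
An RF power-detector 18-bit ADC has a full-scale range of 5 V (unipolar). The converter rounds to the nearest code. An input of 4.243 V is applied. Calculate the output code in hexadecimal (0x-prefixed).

code 0x364F7 (decimal 222455)

LSB = 5 V / 262144 = 19.07 µV.
(V_in − V_low)/LSB = (4.243 − 0) / 1.90735e-05 = 222455.398.
round(222455.398) = 222455.
In hexadecimal (0x-prefixed): 0x364F7.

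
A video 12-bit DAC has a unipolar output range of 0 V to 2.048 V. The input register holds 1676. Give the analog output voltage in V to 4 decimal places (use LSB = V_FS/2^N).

0.8380 V

LSB = 2.048 V / 2^12 = 0.500 mV.
V_out = 0 + 1676 × 0.0005 V = 0.838 V.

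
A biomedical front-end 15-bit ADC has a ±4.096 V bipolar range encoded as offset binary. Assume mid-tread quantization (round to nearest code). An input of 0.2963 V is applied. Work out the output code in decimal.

code 17569

With 32768 levels over 8.192 V, one step is 250.00 µV.
(0.2963 − (−4.096)) / 0.00025 = 17569.200 LSBs.
Round → code 17569.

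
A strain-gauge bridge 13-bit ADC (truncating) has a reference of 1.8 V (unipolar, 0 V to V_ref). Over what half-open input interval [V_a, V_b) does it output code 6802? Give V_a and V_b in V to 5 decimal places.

[1.49458 V, 1.49480 V)

LSB = 1.8/2^13 = 219.73 µV.
V_a = V_low + 6802·LSB = 1.49458 V; V_b = V_low + 6803·LSB = 1.4948 V.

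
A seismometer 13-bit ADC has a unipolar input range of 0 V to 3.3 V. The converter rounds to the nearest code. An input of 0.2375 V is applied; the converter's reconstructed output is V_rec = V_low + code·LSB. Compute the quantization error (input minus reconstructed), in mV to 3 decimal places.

-0.171 mV

One LSB is 3.3 V / 8192 = 402.83 µV.
(0.2375 − 0)/0.000402832 = 589.5758; round gives code 590.
Code 590 maps back to 0 + 590×0.000402832 V = 0.2376709 V.
V_in − V_rec = -0.000170898 V = -0.171 mV.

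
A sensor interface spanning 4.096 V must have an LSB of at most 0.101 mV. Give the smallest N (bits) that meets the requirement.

16 bits

Number of steps required ≥ 4.096 V / 0.101 mV = 40554.46.
Need 2^N ≥ 40554.46; 2^15 = 32768, 2^16 = 65536.
Minimum N = 16.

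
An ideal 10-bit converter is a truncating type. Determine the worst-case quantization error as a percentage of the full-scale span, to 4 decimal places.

0.0977 %

Truncating → worst-case error = 1 LSB = V_FS/2^10, so 100/1024 = 0.0976562 % of full scale.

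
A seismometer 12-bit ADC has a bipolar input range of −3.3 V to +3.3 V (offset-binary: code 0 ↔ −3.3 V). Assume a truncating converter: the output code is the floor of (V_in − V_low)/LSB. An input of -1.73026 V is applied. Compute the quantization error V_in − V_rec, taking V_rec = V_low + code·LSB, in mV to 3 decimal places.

Step size: 6.6 V ÷ 2^12 = 1.611 mV.
Scaled input = 974.1902 LSBs, so code = 974.
Code 974 maps back to (−3.3) + 974×0.00161133 V = -1.7305664 V.
V_in − V_rec = 0.000306406 V = 0.306 mV.

0.306 mV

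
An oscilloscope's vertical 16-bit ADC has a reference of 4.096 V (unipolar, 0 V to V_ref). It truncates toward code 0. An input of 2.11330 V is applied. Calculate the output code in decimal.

code 33812

With 65536 levels over 4.096 V, one step is 62.50 µV.
(V_in − V_low)/LSB = (2.11330 − 0) / 6.25e-05 = 33812.800.
Floor → code 33812.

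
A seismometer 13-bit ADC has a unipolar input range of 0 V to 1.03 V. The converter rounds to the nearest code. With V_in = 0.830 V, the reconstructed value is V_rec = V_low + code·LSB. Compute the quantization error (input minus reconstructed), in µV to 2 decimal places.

40.28 µV

One LSB is 1.03 V / 8192 = 125.73 µV.
Scaled input = 6601.3204 LSBs, so code = 6601.
Code 6601 maps back to 0 + 6601×0.000125732 V = 0.82995972 V.
Error = 0.830 − 0.82995972 = 4.02832e-05 V = 40.28 µV.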